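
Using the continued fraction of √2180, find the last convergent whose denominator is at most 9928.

√2180 = [46; 1, 2, 4, 2, 1, 92, …] (period length 6).
Convergents:
  p_0/q_0 = 46/1
  p_1/q_1 = 47/1
  p_2/q_2 = 140/3
  p_3/q_3 = 607/13
  p_4/q_4 = 1354/29
  p_5/q_5 = 1961/42
  p_6/q_6 = 181766/3893
  p_7/q_7 = 183727/3935
  p_8/q_8 = 549220/11763
q_7 = 3935 ≤ 9928 < 11763 = q_8, so the answer is 183727/3935.

183727/3935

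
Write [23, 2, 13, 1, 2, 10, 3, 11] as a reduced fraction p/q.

Fold from the inside: start with 11/1.
  3 + 1/11 = 34/11
  10 + 11/34 = 351/34
  2 + 34/351 = 736/351
  1 + 351/736 = 1087/736
  13 + 736/1087 = 14867/1087
  2 + 1087/14867 = 30821/14867
  23 + 14867/30821 = 723750/30821

723750/30821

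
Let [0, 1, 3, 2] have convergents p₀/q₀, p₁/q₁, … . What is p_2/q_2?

3/4

Using pₖ = aₖpₖ₋₁ + pₖ₋₂, qₖ = aₖqₖ₋₁ + qₖ₋₂ (with p₋₁=1, p₋₂=0, q₋₁=0, q₋₂=1):
  k=0: a=0, p=0, q=1
  k=1: a=1, p=1, q=1
  k=2: a=3, p=3, q=4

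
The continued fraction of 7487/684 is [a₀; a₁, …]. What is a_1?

7487 = 10·684 + 647   →  a_0 = 10
684 = 1·647 + 37   →  a_1 = 1

1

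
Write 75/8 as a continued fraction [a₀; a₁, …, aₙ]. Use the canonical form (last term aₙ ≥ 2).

[9; 2, 1, 2]

75 = 9×8 + 3
8 = 2×3 + 2
3 = 1×2 + 1
2 = 2×1 + 0  (stop)
So 75/8 = [9; 2, 1, 2].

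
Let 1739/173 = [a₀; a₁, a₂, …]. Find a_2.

4

1739 = 10·173 + 9   →  a_0 = 10
173 = 19·9 + 2   →  a_1 = 19
9 = 4·2 + 1   →  a_2 = 4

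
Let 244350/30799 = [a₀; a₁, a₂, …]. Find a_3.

244350 = 7·30799 + 28757   →  a_0 = 7
30799 = 1·28757 + 2042   →  a_1 = 1
28757 = 14·2042 + 169   →  a_2 = 14
2042 = 12·169 + 14   →  a_3 = 12

12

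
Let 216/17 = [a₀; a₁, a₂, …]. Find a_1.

1

216 = 12·17 + 12   →  a_0 = 12
17 = 1·12 + 5   →  a_1 = 1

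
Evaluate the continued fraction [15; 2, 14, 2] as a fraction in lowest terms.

929/60

Fold from the inside: start with 2/1.
  14 + 1/2 = 29/2
  2 + 2/29 = 60/29
  15 + 29/60 = 929/60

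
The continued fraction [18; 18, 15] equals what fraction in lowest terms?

Using pₖ = aₖpₖ₋₁ + pₖ₋₂ and qₖ = aₖqₖ₋₁ + qₖ₋₂:
  k=0: a=18, p=18, q=1
  k=1: a=18, p=325, q=18
  k=2: a=15, p=4893, q=271

4893/271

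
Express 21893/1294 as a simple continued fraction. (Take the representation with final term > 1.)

[16; 1, 11, 3, 11, 3]

21893 = 16×1294 + 1189
1294 = 1×1189 + 105
1189 = 11×105 + 34
105 = 3×34 + 3
34 = 11×3 + 1
3 = 3×1 + 0  (stop)
So 21893/1294 = [16; 1, 11, 3, 11, 3].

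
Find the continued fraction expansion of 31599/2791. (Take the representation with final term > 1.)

[11; 3, 9, 3, 1, 7, 3]

31599 = 11·2791 + 898
2791 = 3·898 + 97
898 = 9·97 + 25
97 = 3·25 + 22
25 = 1·22 + 3
22 = 7·3 + 1
3 = 3·1 + 0  (stop)
So 31599/2791 = [11; 3, 9, 3, 1, 7, 3].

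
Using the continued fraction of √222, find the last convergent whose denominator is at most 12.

149/10

√222 = [14; 1, 8, 1, 28, …] (period length 4).
Convergents:
  p_0/q_0 = 14/1
  p_1/q_1 = 15/1
  p_2/q_2 = 134/9
  p_3/q_3 = 149/10
  p_4/q_4 = 4306/289
q_3 = 10 ≤ 12 < 289 = q_4, so the answer is 149/10.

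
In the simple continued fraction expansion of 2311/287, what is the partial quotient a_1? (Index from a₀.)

2311 = 8·287 + 15   →  a_0 = 8
287 = 19·15 + 2   →  a_1 = 19

19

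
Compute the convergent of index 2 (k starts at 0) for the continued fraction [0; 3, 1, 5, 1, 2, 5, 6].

1/4

Using pₖ = aₖpₖ₋₁ + pₖ₋₂, qₖ = aₖqₖ₋₁ + qₖ₋₂ (with p₋₁=1, p₋₂=0, q₋₁=0, q₋₂=1):
  k=0: a=0, p=0, q=1
  k=1: a=3, p=1, q=3
  k=2: a=1, p=1, q=4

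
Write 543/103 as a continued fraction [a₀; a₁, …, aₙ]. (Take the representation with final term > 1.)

[5; 3, 1, 2, 9]

543 = 5·103 + 28
103 = 3·28 + 19
28 = 1·19 + 9
19 = 2·9 + 1
9 = 9·1 + 0  (stop)
So 543/103 = [5; 3, 1, 2, 9].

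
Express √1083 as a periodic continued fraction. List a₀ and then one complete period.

a₀ = ⌊√1083⌋ = 32.
With m₀=0, d₀=1 and mₖ₊₁ = dₖaₖ − mₖ, dₖ₊₁ = (n − mₖ₊₁²)/dₖ, aₖ₊₁ = ⌊(a₀+mₖ₊₁)/dₖ₊₁⌋:
  k=1: m=32, d=59, a=1
  k=2: m=27, d=6, a=9
  k=3: m=27, d=59, a=1
  k=4: m=32, d=1, a=64
d=1 and a=2a₀=64 at k=4, so the next step gives (m, d) = (32, 59) again — its k=1 value — and the period has length 4.

[32; 1, 9, 1, 64]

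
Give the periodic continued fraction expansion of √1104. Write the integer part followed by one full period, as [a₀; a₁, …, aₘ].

a₀ = ⌊√1104⌋ = 33.
With m₀=0, d₀=1 and mₖ₊₁ = dₖaₖ − mₖ, dₖ₊₁ = (n − mₖ₊₁²)/dₖ, aₖ₊₁ = ⌊(a₀+mₖ₊₁)/dₖ₊₁⌋:
  k=1: m=33, d=15, a=4
  k=2: m=27, d=25, a=2
  k=3: m=23, d=23, a=2
  k=4: m=23, d=25, a=2
  k=5: m=27, d=15, a=4
  k=6: m=33, d=1, a=66
d=1 and a=2a₀=66 at k=6, so the next step gives (m, d) = (33, 15) again — its k=1 value — and the period has length 6.

[33; 4, 2, 2, 2, 4, 66]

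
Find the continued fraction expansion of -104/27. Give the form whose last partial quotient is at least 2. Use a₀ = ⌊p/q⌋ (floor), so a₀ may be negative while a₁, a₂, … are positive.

[-4; 6, 1, 3]

-104 = -4*27 + 4
27 = 6*4 + 3
4 = 1*3 + 1
3 = 3*1 + 0  (stop)
So -104/27 = [-4; 6, 1, 3].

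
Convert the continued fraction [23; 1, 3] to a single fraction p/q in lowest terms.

95/4

Fold from the inside: start with 3/1.
  1 + 1/3 = 4/3
  23 + 3/4 = 95/4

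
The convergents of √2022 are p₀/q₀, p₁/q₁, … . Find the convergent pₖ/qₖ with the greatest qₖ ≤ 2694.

√2022 = [44; 1, 28, 1, 88, …] (period length 4).
Convergents:
  p_0/q_0 = 44/1
  p_1/q_1 = 45/1
  p_2/q_2 = 1304/29
  p_3/q_3 = 1349/30
  p_4/q_4 = 120016/2669
  p_5/q_5 = 121365/2699
q_4 = 2669 ≤ 2694 < 2699 = q_5, so the answer is 120016/2669.

120016/2669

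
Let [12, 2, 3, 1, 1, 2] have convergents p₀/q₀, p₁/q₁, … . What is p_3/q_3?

112/9

Using pₖ = aₖpₖ₋₁ + pₖ₋₂, qₖ = aₖqₖ₋₁ + qₖ₋₂ (with p₋₁=1, p₋₂=0, q₋₁=0, q₋₂=1):
  k=0: a=12, p=12, q=1
  k=1: a=2, p=25, q=2
  k=2: a=3, p=87, q=7
  k=3: a=1, p=112, q=9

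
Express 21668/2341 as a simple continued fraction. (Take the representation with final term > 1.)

[9; 3, 1, 9, 1, 8, 6]

21668 = 9·2341 + 599
2341 = 3·599 + 544
599 = 1·544 + 55
544 = 9·55 + 49
55 = 1·49 + 6
49 = 8·6 + 1
6 = 6·1 + 0  (stop)
So 21668/2341 = [9; 3, 1, 9, 1, 8, 6].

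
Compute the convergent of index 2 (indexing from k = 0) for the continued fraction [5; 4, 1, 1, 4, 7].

26/5

Using pₖ = aₖpₖ₋₁ + pₖ₋₂, qₖ = aₖqₖ₋₁ + qₖ₋₂ (with p₋₁=1, p₋₂=0, q₋₁=0, q₋₂=1):
  k=0: a=5, p=5, q=1
  k=1: a=4, p=21, q=4
  k=2: a=1, p=26, q=5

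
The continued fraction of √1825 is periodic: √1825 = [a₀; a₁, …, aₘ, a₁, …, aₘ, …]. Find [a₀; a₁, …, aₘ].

[42; 1, 2, 1, 1, 2, 1, 84]

a₀ = ⌊√1825⌋ = 42.
With m₀=0, d₀=1 and mₖ₊₁ = dₖaₖ − mₖ, dₖ₊₁ = (n − mₖ₊₁²)/dₖ, aₖ₊₁ = ⌊(a₀+mₖ₊₁)/dₖ₊₁⌋:
  k=1: m=42, d=61, a=1
  k=2: m=19, d=24, a=2
  k=3: m=29, d=41, a=1
  k=4: m=12, d=41, a=1
  k=5: m=29, d=24, a=2
  k=6: m=19, d=61, a=1
  k=7: m=42, d=1, a=84
d=1 and a=2a₀=84 at k=7, so the next step gives (m, d) = (42, 61) again — its k=1 value — and the period has length 7.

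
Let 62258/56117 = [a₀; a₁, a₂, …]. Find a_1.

62258 = 1·56117 + 6141   →  a_0 = 1
56117 = 9·6141 + 848   →  a_1 = 9

9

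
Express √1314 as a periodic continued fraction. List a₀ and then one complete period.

[36; 4, 72]

a₀ = ⌊√1314⌋ = 36.
With m₀=0, d₀=1 and mₖ₊₁ = dₖaₖ − mₖ, dₖ₊₁ = (n − mₖ₊₁²)/dₖ, aₖ₊₁ = ⌊(a₀+mₖ₊₁)/dₖ₊₁⌋:
  k=1: m=36, d=18, a=4
  k=2: m=36, d=1, a=72
d=1 and a=2a₀=72 at k=2, so the next step gives (m, d) = (36, 18) again — its k=1 value — and the period has length 2.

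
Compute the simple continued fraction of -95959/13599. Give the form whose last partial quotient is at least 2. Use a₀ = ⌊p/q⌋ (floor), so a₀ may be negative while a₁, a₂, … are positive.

[-8; 1, 16, 1, 3, 18, 1, 9]

-95959 = -8*13599 + 12833
13599 = 1*12833 + 766
12833 = 16*766 + 577
766 = 1*577 + 189
577 = 3*189 + 10
189 = 18*10 + 9
10 = 1*9 + 1
9 = 9*1 + 0  (stop)
So -95959/13599 = [-8; 1, 16, 1, 3, 18, 1, 9].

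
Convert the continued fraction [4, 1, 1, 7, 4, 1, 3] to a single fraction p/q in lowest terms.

1328/293

Using pₖ = aₖpₖ₋₁ + pₖ₋₂ and qₖ = aₖqₖ₋₁ + qₖ₋₂:
  k=0: a=4, p=4, q=1
  k=1: a=1, p=5, q=1
  k=2: a=1, p=9, q=2
  k=3: a=7, p=68, q=15
  k=4: a=4, p=281, q=62
  k=5: a=1, p=349, q=77
  k=6: a=3, p=1328, q=293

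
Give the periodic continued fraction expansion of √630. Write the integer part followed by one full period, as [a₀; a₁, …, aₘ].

a₀ = ⌊√630⌋ = 25.
With m₀=0, d₀=1 and mₖ₊₁ = dₖaₖ − mₖ, dₖ₊₁ = (n − mₖ₊₁²)/dₖ, aₖ₊₁ = ⌊(a₀+mₖ₊₁)/dₖ₊₁⌋:
  k=1: m=25, d=5, a=10
  k=2: m=25, d=1, a=50
d=1 and a=2a₀=50 at k=2, so the next step gives (m, d) = (25, 5) again — its k=1 value — and the period has length 2.

[25; 10, 50]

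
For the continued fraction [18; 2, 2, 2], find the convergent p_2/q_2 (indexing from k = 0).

92/5

Using pₖ = aₖpₖ₋₁ + pₖ₋₂, qₖ = aₖqₖ₋₁ + qₖ₋₂ (with p₋₁=1, p₋₂=0, q₋₁=0, q₋₂=1):
  k=0: a=18, p=18, q=1
  k=1: a=2, p=37, q=2
  k=2: a=2, p=92, q=5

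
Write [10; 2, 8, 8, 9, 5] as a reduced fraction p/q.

Fold from the inside: start with 5/1.
  9 + 1/5 = 46/5
  8 + 5/46 = 373/46
  8 + 46/373 = 3030/373
  2 + 373/3030 = 6433/3030
  10 + 3030/6433 = 67360/6433

67360/6433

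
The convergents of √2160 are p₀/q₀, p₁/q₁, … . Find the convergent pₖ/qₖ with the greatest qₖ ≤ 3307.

√2160 = [46; 2, 9, 1, 4, 1, 9, 2, 92, …] (period length 8).
Convergents:
  p_0/q_0 = 46/1
  p_1/q_1 = 93/2
  p_2/q_2 = 883/19
  p_3/q_3 = 976/21
  p_4/q_4 = 4787/103
  p_5/q_5 = 5763/124
  p_6/q_6 = 56654/1219
  p_7/q_7 = 119071/2562
  p_8/q_8 = 11011186/236923
q_7 = 2562 ≤ 3307 < 236923 = q_8, so the answer is 119071/2562.

119071/2562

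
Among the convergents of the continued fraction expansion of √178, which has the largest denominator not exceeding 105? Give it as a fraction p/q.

547/41

√178 = [13; 2, 1, 12, 1, 2, 26, …] (period length 6).
Convergents:
  p_0/q_0 = 13/1
  p_1/q_1 = 27/2
  p_2/q_2 = 40/3
  p_3/q_3 = 507/38
  p_4/q_4 = 547/41
  p_5/q_5 = 1601/120
q_4 = 41 ≤ 105 < 120 = q_5, so the answer is 547/41.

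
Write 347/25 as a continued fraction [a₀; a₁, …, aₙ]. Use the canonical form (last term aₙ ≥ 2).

[13; 1, 7, 3]

347 = 13·25 + 22
25 = 1·22 + 3
22 = 7·3 + 1
3 = 3·1 + 0  (stop)
So 347/25 = [13; 1, 7, 3].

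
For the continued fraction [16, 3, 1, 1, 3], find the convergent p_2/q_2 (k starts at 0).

Using pₖ = aₖpₖ₋₁ + pₖ₋₂, qₖ = aₖqₖ₋₁ + qₖ₋₂ (with p₋₁=1, p₋₂=0, q₋₁=0, q₋₂=1):
  k=0: a=16, p=16, q=1
  k=1: a=3, p=49, q=3
  k=2: a=1, p=65, q=4

65/4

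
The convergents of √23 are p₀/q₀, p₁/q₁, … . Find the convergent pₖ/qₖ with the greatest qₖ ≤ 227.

916/191

√23 = [4; 1, 3, 1, 8, …] (period length 4).
Convergents:
  p_0/q_0 = 4/1
  p_1/q_1 = 5/1
  p_2/q_2 = 19/4
  p_3/q_3 = 24/5
  p_4/q_4 = 211/44
  p_5/q_5 = 235/49
  p_6/q_6 = 916/191
  p_7/q_7 = 1151/240
q_6 = 191 ≤ 227 < 240 = q_7, so the answer is 916/191.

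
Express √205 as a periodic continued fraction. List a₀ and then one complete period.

a₀ = ⌊√205⌋ = 14.
With m₀=0, d₀=1 and mₖ₊₁ = dₖaₖ − mₖ, dₖ₊₁ = (n − mₖ₊₁²)/dₖ, aₖ₊₁ = ⌊(a₀+mₖ₊₁)/dₖ₊₁⌋:
  k=1: m=14, d=9, a=3
  k=2: m=13, d=4, a=6
  k=3: m=11, d=21, a=1
  k=4: m=10, d=5, a=4
  k=5: m=10, d=21, a=1
  k=6: m=11, d=4, a=6
  k=7: m=13, d=9, a=3
  k=8: m=14, d=1, a=28
d=1 and a=2a₀=28 at k=8, so the next step gives (m, d) = (14, 9) again — its k=1 value — and the period has length 8.

[14; 3, 6, 1, 4, 1, 6, 3, 28]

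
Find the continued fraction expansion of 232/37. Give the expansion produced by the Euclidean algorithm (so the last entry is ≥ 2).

232 = 6×37 + 10
37 = 3×10 + 7
10 = 1×7 + 3
7 = 2×3 + 1
3 = 3×1 + 0  (stop)
So 232/37 = [6; 3, 1, 2, 3].

[6; 3, 1, 2, 3]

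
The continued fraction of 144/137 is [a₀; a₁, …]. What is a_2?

144 = 1·137 + 7   →  a_0 = 1
137 = 19·7 + 4   →  a_1 = 19
7 = 1·4 + 3   →  a_2 = 1

1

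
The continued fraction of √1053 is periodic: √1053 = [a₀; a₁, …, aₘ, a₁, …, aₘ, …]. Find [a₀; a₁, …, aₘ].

a₀ = ⌊√1053⌋ = 32.
With m₀=0, d₀=1 and mₖ₊₁ = dₖaₖ − mₖ, dₖ₊₁ = (n − mₖ₊₁²)/dₖ, aₖ₊₁ = ⌊(a₀+mₖ₊₁)/dₖ₊₁⌋:
  k=1: m=32, d=29, a=2
  k=2: m=26, d=13, a=4
  k=3: m=26, d=29, a=2
  k=4: m=32, d=1, a=64
d=1 and a=2a₀=64 at k=4, so the next step gives (m, d) = (32, 29) again — its k=1 value — and the period has length 4.

[32; 2, 4, 2, 64]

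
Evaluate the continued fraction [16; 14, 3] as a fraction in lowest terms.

Using pₖ = aₖpₖ₋₁ + pₖ₋₂ and qₖ = aₖqₖ₋₁ + qₖ₋₂:
  k=0: a=16, p=16, q=1
  k=1: a=14, p=225, q=14
  k=2: a=3, p=691, q=43

691/43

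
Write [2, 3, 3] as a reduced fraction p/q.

Fold from the inside: start with 3/1.
  3 + 1/3 = 10/3
  2 + 3/10 = 23/10

23/10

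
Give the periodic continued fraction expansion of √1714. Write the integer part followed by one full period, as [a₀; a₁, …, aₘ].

[41; 2, 2, 82]

a₀ = ⌊√1714⌋ = 41.
With m₀=0, d₀=1 and mₖ₊₁ = dₖaₖ − mₖ, dₖ₊₁ = (n − mₖ₊₁²)/dₖ, aₖ₊₁ = ⌊(a₀+mₖ₊₁)/dₖ₊₁⌋:
  k=1: m=41, d=33, a=2
  k=2: m=25, d=33, a=2
  k=3: m=41, d=1, a=82
d=1 and a=2a₀=82 at k=3, so the next step gives (m, d) = (41, 33) again — its k=1 value — and the period has length 3.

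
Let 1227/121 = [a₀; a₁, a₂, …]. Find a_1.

1227 = 10·121 + 17   →  a_0 = 10
121 = 7·17 + 2   →  a_1 = 7

7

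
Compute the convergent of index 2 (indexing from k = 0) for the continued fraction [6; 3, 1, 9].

25/4

Using pₖ = aₖpₖ₋₁ + pₖ₋₂, qₖ = aₖqₖ₋₁ + qₖ₋₂ (with p₋₁=1, p₋₂=0, q₋₁=0, q₋₂=1):
  k=0: a=6, p=6, q=1
  k=1: a=3, p=19, q=3
  k=2: a=1, p=25, q=4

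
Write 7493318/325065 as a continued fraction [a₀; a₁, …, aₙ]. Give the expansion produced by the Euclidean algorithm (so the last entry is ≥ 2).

7493318 = 23·325065 + 16823
325065 = 19·16823 + 5428
16823 = 3·5428 + 539
5428 = 10·539 + 38
539 = 14·38 + 7
38 = 5·7 + 3
7 = 2·3 + 1
3 = 3·1 + 0  (stop)
So 7493318/325065 = [23; 19, 3, 10, 14, 5, 2, 3].

[23; 19, 3, 10, 14, 5, 2, 3]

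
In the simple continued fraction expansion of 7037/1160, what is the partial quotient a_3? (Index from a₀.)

2

7037 = 6·1160 + 77   →  a_0 = 6
1160 = 15·77 + 5   →  a_1 = 15
77 = 15·5 + 2   →  a_2 = 15
5 = 2·2 + 1   →  a_3 = 2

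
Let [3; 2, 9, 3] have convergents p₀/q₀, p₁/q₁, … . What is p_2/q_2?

Using pₖ = aₖpₖ₋₁ + pₖ₋₂, qₖ = aₖqₖ₋₁ + qₖ₋₂ (with p₋₁=1, p₋₂=0, q₋₁=0, q₋₂=1):
  k=0: a=3, p=3, q=1
  k=1: a=2, p=7, q=2
  k=2: a=9, p=66, q=19

66/19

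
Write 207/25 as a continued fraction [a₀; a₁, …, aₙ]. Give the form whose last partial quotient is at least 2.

207 = 8×25 + 7
25 = 3×7 + 4
7 = 1×4 + 3
4 = 1×3 + 1
3 = 3×1 + 0  (stop)
So 207/25 = [8; 3, 1, 1, 3].

[8; 3, 1, 1, 3]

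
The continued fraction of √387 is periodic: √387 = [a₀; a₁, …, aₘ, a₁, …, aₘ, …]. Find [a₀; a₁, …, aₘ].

a₀ = ⌊√387⌋ = 19.
With m₀=0, d₀=1 and mₖ₊₁ = dₖaₖ − mₖ, dₖ₊₁ = (n − mₖ₊₁²)/dₖ, aₖ₊₁ = ⌊(a₀+mₖ₊₁)/dₖ₊₁⌋:
  k=1: m=19, d=26, a=1
  k=2: m=7, d=13, a=2
  k=3: m=19, d=2, a=19
  k=4: m=19, d=13, a=2
  k=5: m=7, d=26, a=1
  k=6: m=19, d=1, a=38
d=1 and a=2a₀=38 at k=6, so the next step gives (m, d) = (19, 26) again — its k=1 value — and the period has length 6.

[19; 1, 2, 19, 2, 1, 38]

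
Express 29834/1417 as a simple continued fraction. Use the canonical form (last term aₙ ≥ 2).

[21; 18, 2, 2, 15]

29834 = 21·1417 + 77
1417 = 18·77 + 31
77 = 2·31 + 15
31 = 2·15 + 1
15 = 15·1 + 0  (stop)
So 29834/1417 = [21; 18, 2, 2, 15].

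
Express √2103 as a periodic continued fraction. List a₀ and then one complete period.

[45; 1, 6, 15, 6, 1, 90]

a₀ = ⌊√2103⌋ = 45.
With m₀=0, d₀=1 and mₖ₊₁ = dₖaₖ − mₖ, dₖ₊₁ = (n − mₖ₊₁²)/dₖ, aₖ₊₁ = ⌊(a₀+mₖ₊₁)/dₖ₊₁⌋:
  k=1: m=45, d=78, a=1
  k=2: m=33, d=13, a=6
  k=3: m=45, d=6, a=15
  k=4: m=45, d=13, a=6
  k=5: m=33, d=78, a=1
  k=6: m=45, d=1, a=90
d=1 and a=2a₀=90 at k=6, so the next step gives (m, d) = (45, 78) again — its k=1 value — and the period has length 6.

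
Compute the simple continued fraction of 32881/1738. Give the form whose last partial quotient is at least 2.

[18; 1, 11, 3, 15, 3]

32881 = 18·1738 + 1597
1738 = 1·1597 + 141
1597 = 11·141 + 46
141 = 3·46 + 3
46 = 15·3 + 1
3 = 3·1 + 0  (stop)
So 32881/1738 = [18; 1, 11, 3, 15, 3].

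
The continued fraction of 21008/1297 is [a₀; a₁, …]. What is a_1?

5

21008 = 16·1297 + 256   →  a_0 = 16
1297 = 5·256 + 17   →  a_1 = 5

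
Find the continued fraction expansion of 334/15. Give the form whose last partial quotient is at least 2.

[22; 3, 1, 3]

334 = 22·15 + 4
15 = 3·4 + 3
4 = 1·3 + 1
3 = 3·1 + 0  (stop)
So 334/15 = [22; 3, 1, 3].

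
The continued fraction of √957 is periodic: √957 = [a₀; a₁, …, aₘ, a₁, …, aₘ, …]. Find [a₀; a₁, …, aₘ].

a₀ = ⌊√957⌋ = 30.
With m₀=0, d₀=1 and mₖ₊₁ = dₖaₖ − mₖ, dₖ₊₁ = (n − mₖ₊₁²)/dₖ, aₖ₊₁ = ⌊(a₀+mₖ₊₁)/dₖ₊₁⌋:
  k=1: m=30, d=57, a=1
  k=2: m=27, d=4, a=14
  k=3: m=29, d=29, a=2
  k=4: m=29, d=4, a=14
  k=5: m=27, d=57, a=1
  k=6: m=30, d=1, a=60
d=1 and a=2a₀=60 at k=6, so the next step gives (m, d) = (30, 57) again — its k=1 value — and the period has length 6.

[30; 1, 14, 2, 14, 1, 60]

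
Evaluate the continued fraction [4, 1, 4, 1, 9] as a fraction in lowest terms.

Fold from the inside: start with 9/1.
  1 + 1/9 = 10/9
  4 + 9/10 = 49/10
  1 + 10/49 = 59/49
  4 + 49/59 = 285/59

285/59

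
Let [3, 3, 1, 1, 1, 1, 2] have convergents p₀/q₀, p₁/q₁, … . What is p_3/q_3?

Using pₖ = aₖpₖ₋₁ + pₖ₋₂, qₖ = aₖqₖ₋₁ + qₖ₋₂ (with p₋₁=1, p₋₂=0, q₋₁=0, q₋₂=1):
  k=0: a=3, p=3, q=1
  k=1: a=3, p=10, q=3
  k=2: a=1, p=13, q=4
  k=3: a=1, p=23, q=7

23/7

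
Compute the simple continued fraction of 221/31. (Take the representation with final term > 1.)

221 = 7·31 + 4
31 = 7·4 + 3
4 = 1·3 + 1
3 = 3·1 + 0  (stop)
So 221/31 = [7; 7, 1, 3].

[7; 7, 1, 3]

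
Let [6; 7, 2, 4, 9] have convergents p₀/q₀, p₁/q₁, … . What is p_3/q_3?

411/67

Using pₖ = aₖpₖ₋₁ + pₖ₋₂, qₖ = aₖqₖ₋₁ + qₖ₋₂ (with p₋₁=1, p₋₂=0, q₋₁=0, q₋₂=1):
  k=0: a=6, p=6, q=1
  k=1: a=7, p=43, q=7
  k=2: a=2, p=92, q=15
  k=3: a=4, p=411, q=67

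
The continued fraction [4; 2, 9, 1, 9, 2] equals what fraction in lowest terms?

1956/437

Using pₖ = aₖpₖ₋₁ + pₖ₋₂ and qₖ = aₖqₖ₋₁ + qₖ₋₂:
  k=0: a=4, p=4, q=1
  k=1: a=2, p=9, q=2
  k=2: a=9, p=85, q=19
  k=3: a=1, p=94, q=21
  k=4: a=9, p=931, q=208
  k=5: a=2, p=1956, q=437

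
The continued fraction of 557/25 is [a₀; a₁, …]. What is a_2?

557 = 22·25 + 7   →  a_0 = 22
25 = 3·7 + 4   →  a_1 = 3
7 = 1·4 + 3   →  a_2 = 1

1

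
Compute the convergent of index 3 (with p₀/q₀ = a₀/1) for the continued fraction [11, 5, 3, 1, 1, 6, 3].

Using pₖ = aₖpₖ₋₁ + pₖ₋₂, qₖ = aₖqₖ₋₁ + qₖ₋₂ (with p₋₁=1, p₋₂=0, q₋₁=0, q₋₂=1):
  k=0: a=11, p=11, q=1
  k=1: a=5, p=56, q=5
  k=2: a=3, p=179, q=16
  k=3: a=1, p=235, q=21

235/21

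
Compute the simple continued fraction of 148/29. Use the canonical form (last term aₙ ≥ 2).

[5; 9, 1, 2]

148 = 5×29 + 3
29 = 9×3 + 2
3 = 1×2 + 1
2 = 2×1 + 0  (stop)
So 148/29 = [5; 9, 1, 2].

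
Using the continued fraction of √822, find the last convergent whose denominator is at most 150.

√822 = [28; 1, 2, 28, 2, 1, 56, …] (period length 6).
Convergents:
  p_0/q_0 = 28/1
  p_1/q_1 = 29/1
  p_2/q_2 = 86/3
  p_3/q_3 = 2437/85
  p_4/q_4 = 4960/173
q_3 = 85 ≤ 150 < 173 = q_4, so the answer is 2437/85.

2437/85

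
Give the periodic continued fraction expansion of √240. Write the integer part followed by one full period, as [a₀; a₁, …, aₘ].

a₀ = ⌊√240⌋ = 15.
With m₀=0, d₀=1 and mₖ₊₁ = dₖaₖ − mₖ, dₖ₊₁ = (n − mₖ₊₁²)/dₖ, aₖ₊₁ = ⌊(a₀+mₖ₊₁)/dₖ₊₁⌋:
  k=1: m=15, d=15, a=2
  k=2: m=15, d=1, a=30
d=1 and a=2a₀=30 at k=2, so the next step gives (m, d) = (15, 15) again — its k=1 value — and the period has length 2.

[15; 2, 30]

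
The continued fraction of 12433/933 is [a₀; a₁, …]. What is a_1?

3

12433 = 13·933 + 304   →  a_0 = 13
933 = 3·304 + 21   →  a_1 = 3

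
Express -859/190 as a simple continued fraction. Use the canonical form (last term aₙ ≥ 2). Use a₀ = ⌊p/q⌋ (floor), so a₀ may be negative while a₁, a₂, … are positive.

[-5; 2, 11, 2, 1, 2]

-859 = -5*190 + 91
190 = 2*91 + 8
91 = 11*8 + 3
8 = 2*3 + 2
3 = 1*2 + 1
2 = 2*1 + 0  (stop)
So -859/190 = [-5; 2, 11, 2, 1, 2].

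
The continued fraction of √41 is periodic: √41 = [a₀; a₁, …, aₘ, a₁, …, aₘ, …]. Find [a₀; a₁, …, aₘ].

a₀ = ⌊√41⌋ = 6.
With m₀=0, d₀=1 and mₖ₊₁ = dₖaₖ − mₖ, dₖ₊₁ = (n − mₖ₊₁²)/dₖ, aₖ₊₁ = ⌊(a₀+mₖ₊₁)/dₖ₊₁⌋:
  k=1: m=6, d=5, a=2
  k=2: m=4, d=5, a=2
  k=3: m=6, d=1, a=12
d=1 and a=2a₀=12 at k=3, so the next step gives (m, d) = (6, 5) again — its k=1 value — and the period has length 3.

[6; 2, 2, 12]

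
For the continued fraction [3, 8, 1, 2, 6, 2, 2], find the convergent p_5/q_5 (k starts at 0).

1109/356

Using pₖ = aₖpₖ₋₁ + pₖ₋₂, qₖ = aₖqₖ₋₁ + qₖ₋₂ (with p₋₁=1, p₋₂=0, q₋₁=0, q₋₂=1):
  k=0: a=3, p=3, q=1
  k=1: a=8, p=25, q=8
  k=2: a=1, p=28, q=9
  k=3: a=2, p=81, q=26
  k=4: a=6, p=514, q=165
  k=5: a=2, p=1109, q=356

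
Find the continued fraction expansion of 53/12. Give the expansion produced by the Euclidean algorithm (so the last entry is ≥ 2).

53 = 4×12 + 5
12 = 2×5 + 2
5 = 2×2 + 1
2 = 2×1 + 0  (stop)
So 53/12 = [4; 2, 2, 2].

[4; 2, 2, 2]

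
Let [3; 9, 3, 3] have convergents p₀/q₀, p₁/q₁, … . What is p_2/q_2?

87/28

Using pₖ = aₖpₖ₋₁ + pₖ₋₂, qₖ = aₖqₖ₋₁ + qₖ₋₂ (with p₋₁=1, p₋₂=0, q₋₁=0, q₋₂=1):
  k=0: a=3, p=3, q=1
  k=1: a=9, p=28, q=9
  k=2: a=3, p=87, q=28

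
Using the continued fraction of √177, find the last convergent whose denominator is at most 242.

√177 = [13; 3, 3, 2, 8, 2, 3, 3, 26, …] (period length 8).
Convergents:
  p_0/q_0 = 13/1
  p_1/q_1 = 40/3
  p_2/q_2 = 133/10
  p_3/q_3 = 306/23
  p_4/q_4 = 2581/194
  p_5/q_5 = 5468/411
q_4 = 194 ≤ 242 < 411 = q_5, so the answer is 2581/194.

2581/194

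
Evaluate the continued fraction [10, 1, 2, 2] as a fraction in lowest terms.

Fold from the inside: start with 2/1.
  2 + 1/2 = 5/2
  1 + 2/5 = 7/5
  10 + 5/7 = 75/7

75/7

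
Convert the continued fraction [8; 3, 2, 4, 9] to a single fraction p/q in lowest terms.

Using pₖ = aₖpₖ₋₁ + pₖ₋₂ and qₖ = aₖqₖ₋₁ + qₖ₋₂:
  k=0: a=8, p=8, q=1
  k=1: a=3, p=25, q=3
  k=2: a=2, p=58, q=7
  k=3: a=4, p=257, q=31
  k=4: a=9, p=2371, q=286

2371/286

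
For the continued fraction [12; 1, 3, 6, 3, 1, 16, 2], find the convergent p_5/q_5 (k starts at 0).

1327/104

Using pₖ = aₖpₖ₋₁ + pₖ₋₂, qₖ = aₖqₖ₋₁ + qₖ₋₂ (with p₋₁=1, p₋₂=0, q₋₁=0, q₋₂=1):
  k=0: a=12, p=12, q=1
  k=1: a=1, p=13, q=1
  k=2: a=3, p=51, q=4
  k=3: a=6, p=319, q=25
  k=4: a=3, p=1008, q=79
  k=5: a=1, p=1327, q=104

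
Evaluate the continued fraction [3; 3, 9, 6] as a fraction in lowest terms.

Fold from the inside: start with 6/1.
  9 + 1/6 = 55/6
  3 + 6/55 = 171/55
  3 + 55/171 = 568/171

568/171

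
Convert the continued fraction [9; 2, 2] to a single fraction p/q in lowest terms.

47/5

Fold from the inside: start with 2/1.
  2 + 1/2 = 5/2
  9 + 2/5 = 47/5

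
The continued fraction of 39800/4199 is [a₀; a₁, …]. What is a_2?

11

39800 = 9·4199 + 2009   →  a_0 = 9
4199 = 2·2009 + 181   →  a_1 = 2
2009 = 11·181 + 18   →  a_2 = 11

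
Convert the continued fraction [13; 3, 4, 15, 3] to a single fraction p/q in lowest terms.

Fold from the inside: start with 3/1.
  15 + 1/3 = 46/3
  4 + 3/46 = 187/46
  3 + 46/187 = 607/187
  13 + 187/607 = 8078/607

8078/607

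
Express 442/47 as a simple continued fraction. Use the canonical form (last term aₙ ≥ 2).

442 = 9*47 + 19
47 = 2*19 + 9
19 = 2*9 + 1
9 = 9*1 + 0  (stop)
So 442/47 = [9; 2, 2, 9].

[9; 2, 2, 9]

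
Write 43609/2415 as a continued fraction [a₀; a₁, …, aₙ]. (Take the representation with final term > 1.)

43609 = 18·2415 + 139
2415 = 17·139 + 52
139 = 2·52 + 35
52 = 1·35 + 17
35 = 2·17 + 1
17 = 17·1 + 0  (stop)
So 43609/2415 = [18; 17, 2, 1, 2, 17].

[18; 17, 2, 1, 2, 17]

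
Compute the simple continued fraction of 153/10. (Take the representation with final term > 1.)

[15; 3, 3]

153 = 15·10 + 3
10 = 3·3 + 1
3 = 3·1 + 0  (stop)
So 153/10 = [15; 3, 3].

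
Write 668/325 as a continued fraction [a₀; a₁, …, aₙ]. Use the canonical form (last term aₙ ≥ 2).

[2; 18, 18]

668 = 2*325 + 18
325 = 18*18 + 1
18 = 18*1 + 0  (stop)
So 668/325 = [2; 18, 18].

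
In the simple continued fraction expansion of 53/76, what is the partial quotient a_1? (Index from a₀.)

53 = 0·76 + 53   →  a_0 = 0
76 = 1·53 + 23   →  a_1 = 1

1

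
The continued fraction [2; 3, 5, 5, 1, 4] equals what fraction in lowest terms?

1108/479

Fold from the inside: start with 4/1.
  1 + 1/4 = 5/4
  5 + 4/5 = 29/5
  5 + 5/29 = 150/29
  3 + 29/150 = 479/150
  2 + 150/479 = 1108/479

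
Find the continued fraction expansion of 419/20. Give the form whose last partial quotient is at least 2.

419 = 20×20 + 19
20 = 1×19 + 1
19 = 19×1 + 0  (stop)
So 419/20 = [20; 1, 19].

[20; 1, 19]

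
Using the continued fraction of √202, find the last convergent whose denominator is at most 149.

668/47

√202 = [14; 4, 1, 2, 2, 1, 4, 28, …] (period length 7).
Convergents:
  p_0/q_0 = 14/1
  p_1/q_1 = 57/4
  p_2/q_2 = 71/5
  p_3/q_3 = 199/14
  p_4/q_4 = 469/33
  p_5/q_5 = 668/47
  p_6/q_6 = 3141/221
q_5 = 47 ≤ 149 < 221 = q_6, so the answer is 668/47.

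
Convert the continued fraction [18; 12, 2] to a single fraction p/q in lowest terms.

Using pₖ = aₖpₖ₋₁ + pₖ₋₂ and qₖ = aₖqₖ₋₁ + qₖ₋₂:
  k=0: a=18, p=18, q=1
  k=1: a=12, p=217, q=12
  k=2: a=2, p=452, q=25

452/25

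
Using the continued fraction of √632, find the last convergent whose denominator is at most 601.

7743/308

√632 = [25; 7, 6, 7, 50, …] (period length 4).
Convergents:
  p_0/q_0 = 25/1
  p_1/q_1 = 176/7
  p_2/q_2 = 1081/43
  p_3/q_3 = 7743/308
  p_4/q_4 = 388231/15443
q_3 = 308 ≤ 601 < 15443 = q_4, so the answer is 7743/308.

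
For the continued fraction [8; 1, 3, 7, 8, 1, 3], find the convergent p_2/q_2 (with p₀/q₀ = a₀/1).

Using pₖ = aₖpₖ₋₁ + pₖ₋₂, qₖ = aₖqₖ₋₁ + qₖ₋₂ (with p₋₁=1, p₋₂=0, q₋₁=0, q₋₂=1):
  k=0: a=8, p=8, q=1
  k=1: a=1, p=9, q=1
  k=2: a=3, p=35, q=4

35/4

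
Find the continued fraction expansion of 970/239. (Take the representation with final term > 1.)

[4; 17, 14]

970 = 4*239 + 14
239 = 17*14 + 1
14 = 14*1 + 0  (stop)
So 970/239 = [4; 17, 14].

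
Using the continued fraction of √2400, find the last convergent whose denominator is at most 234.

√2400 = [48; 1, 96, …] (period length 2).
Convergents:
  p_0/q_0 = 48/1
  p_1/q_1 = 49/1
  p_2/q_2 = 4752/97
  p_3/q_3 = 4801/98
  p_4/q_4 = 465648/9505
q_3 = 98 ≤ 234 < 9505 = q_4, so the answer is 4801/98.

4801/98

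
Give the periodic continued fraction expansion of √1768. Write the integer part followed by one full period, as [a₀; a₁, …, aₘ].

a₀ = ⌊√1768⌋ = 42.
With m₀=0, d₀=1 and mₖ₊₁ = dₖaₖ − mₖ, dₖ₊₁ = (n − mₖ₊₁²)/dₖ, aₖ₊₁ = ⌊(a₀+mₖ₊₁)/dₖ₊₁⌋:
  k=1: m=42, d=4, a=21
  k=2: m=42, d=1, a=84
d=1 and a=2a₀=84 at k=2, so the next step gives (m, d) = (42, 4) again — its k=1 value — and the period has length 2.

[42; 21, 84]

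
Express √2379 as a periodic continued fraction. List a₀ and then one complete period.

a₀ = ⌊√2379⌋ = 48.

[48; 1, 3, 2, 3, 1, 96]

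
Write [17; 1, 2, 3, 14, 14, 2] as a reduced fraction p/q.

73753/4167

Fold from the inside: start with 2/1.
  14 + 1/2 = 29/2
  14 + 2/29 = 408/29
  3 + 29/408 = 1253/408
  2 + 408/1253 = 2914/1253
  1 + 1253/2914 = 4167/2914
  17 + 2914/4167 = 73753/4167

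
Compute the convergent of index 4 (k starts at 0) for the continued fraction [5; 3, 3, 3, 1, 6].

228/43

Using pₖ = aₖpₖ₋₁ + pₖ₋₂, qₖ = aₖqₖ₋₁ + qₖ₋₂ (with p₋₁=1, p₋₂=0, q₋₁=0, q₋₂=1):
  k=0: a=5, p=5, q=1
  k=1: a=3, p=16, q=3
  k=2: a=3, p=53, q=10
  k=3: a=3, p=175, q=33
  k=4: a=1, p=228, q=43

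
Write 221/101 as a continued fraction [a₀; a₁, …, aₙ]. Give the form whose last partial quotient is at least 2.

221 = 2*101 + 19
101 = 5*19 + 6
19 = 3*6 + 1
6 = 6*1 + 0  (stop)
So 221/101 = [2; 5, 3, 6].

[2; 5, 3, 6]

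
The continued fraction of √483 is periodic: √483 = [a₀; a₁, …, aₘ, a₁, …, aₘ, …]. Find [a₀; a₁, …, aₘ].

[21; 1, 42]

a₀ = ⌊√483⌋ = 21.
With m₀=0, d₀=1 and mₖ₊₁ = dₖaₖ − mₖ, dₖ₊₁ = (n − mₖ₊₁²)/dₖ, aₖ₊₁ = ⌊(a₀+mₖ₊₁)/dₖ₊₁⌋:
  k=1: m=21, d=42, a=1
  k=2: m=21, d=1, a=42
d=1 and a=2a₀=42 at k=2, so the next step gives (m, d) = (21, 42) again — its k=1 value — and the period has length 2.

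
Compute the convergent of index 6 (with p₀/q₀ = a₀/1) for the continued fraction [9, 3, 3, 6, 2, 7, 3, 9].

Using pₖ = aₖpₖ₋₁ + pₖ₋₂, qₖ = aₖqₖ₋₁ + qₖ₋₂ (with p₋₁=1, p₋₂=0, q₋₁=0, q₋₂=1):
  k=0: a=9, p=9, q=1
  k=1: a=3, p=28, q=3
  k=2: a=3, p=93, q=10
  k=3: a=6, p=586, q=63
  k=4: a=2, p=1265, q=136
  k=5: a=7, p=9441, q=1015
  k=6: a=3, p=29588, q=3181

29588/3181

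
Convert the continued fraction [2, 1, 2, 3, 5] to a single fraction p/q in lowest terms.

Using pₖ = aₖpₖ₋₁ + pₖ₋₂ and qₖ = aₖqₖ₋₁ + qₖ₋₂:
  k=0: a=2, p=2, q=1
  k=1: a=1, p=3, q=1
  k=2: a=2, p=8, q=3
  k=3: a=3, p=27, q=10
  k=4: a=5, p=143, q=53

143/53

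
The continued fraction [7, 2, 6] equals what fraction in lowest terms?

97/13

Fold from the inside: start with 6/1.
  2 + 1/6 = 13/6
  7 + 6/13 = 97/13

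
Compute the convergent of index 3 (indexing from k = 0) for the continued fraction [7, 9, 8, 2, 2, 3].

1102/155

Using pₖ = aₖpₖ₋₁ + pₖ₋₂, qₖ = aₖqₖ₋₁ + qₖ₋₂ (with p₋₁=1, p₋₂=0, q₋₁=0, q₋₂=1):
  k=0: a=7, p=7, q=1
  k=1: a=9, p=64, q=9
  k=2: a=8, p=519, q=73
  k=3: a=2, p=1102, q=155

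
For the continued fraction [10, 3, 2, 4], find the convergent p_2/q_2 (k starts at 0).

72/7

Using pₖ = aₖpₖ₋₁ + pₖ₋₂, qₖ = aₖqₖ₋₁ + qₖ₋₂ (with p₋₁=1, p₋₂=0, q₋₁=0, q₋₂=1):
  k=0: a=10, p=10, q=1
  k=1: a=3, p=31, q=3
  k=2: a=2, p=72, q=7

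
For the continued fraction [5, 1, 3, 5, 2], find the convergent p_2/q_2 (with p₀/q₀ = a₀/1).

Using pₖ = aₖpₖ₋₁ + pₖ₋₂, qₖ = aₖqₖ₋₁ + qₖ₋₂ (with p₋₁=1, p₋₂=0, q₋₁=0, q₋₂=1):
  k=0: a=5, p=5, q=1
  k=1: a=1, p=6, q=1
  k=2: a=3, p=23, q=4

23/4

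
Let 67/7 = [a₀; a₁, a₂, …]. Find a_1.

1

67 = 9·7 + 4   →  a_0 = 9
7 = 1·4 + 3   →  a_1 = 1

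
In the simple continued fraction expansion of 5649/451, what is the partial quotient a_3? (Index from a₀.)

9

5649 = 12·451 + 237   →  a_0 = 12
451 = 1·237 + 214   →  a_1 = 1
237 = 1·214 + 23   →  a_2 = 1
214 = 9·23 + 7   →  a_3 = 9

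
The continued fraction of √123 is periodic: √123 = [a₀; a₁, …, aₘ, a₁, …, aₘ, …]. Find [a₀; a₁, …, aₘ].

a₀ = ⌊√123⌋ = 11.
With m₀=0, d₀=1 and mₖ₊₁ = dₖaₖ − mₖ, dₖ₊₁ = (n − mₖ₊₁²)/dₖ, aₖ₊₁ = ⌊(a₀+mₖ₊₁)/dₖ₊₁⌋:
  k=1: m=11, d=2, a=11
  k=2: m=11, d=1, a=22
d=1 and a=2a₀=22 at k=2, so the next step gives (m, d) = (11, 2) again — its k=1 value — and the period has length 2.

[11; 11, 22]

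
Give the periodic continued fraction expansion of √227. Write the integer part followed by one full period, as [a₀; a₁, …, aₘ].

[15; 15, 30]

a₀ = ⌊√227⌋ = 15.
With m₀=0, d₀=1 and mₖ₊₁ = dₖaₖ − mₖ, dₖ₊₁ = (n − mₖ₊₁²)/dₖ, aₖ₊₁ = ⌊(a₀+mₖ₊₁)/dₖ₊₁⌋:
  k=1: m=15, d=2, a=15
  k=2: m=15, d=1, a=30
d=1 and a=2a₀=30 at k=2, so the next step gives (m, d) = (15, 2) again — its k=1 value — and the period has length 2.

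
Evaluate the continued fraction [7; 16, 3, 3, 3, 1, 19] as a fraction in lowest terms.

97849/13857

Using pₖ = aₖpₖ₋₁ + pₖ₋₂ and qₖ = aₖqₖ₋₁ + qₖ₋₂:
  k=0: a=7, p=7, q=1
  k=1: a=16, p=113, q=16
  k=2: a=3, p=346, q=49
  k=3: a=3, p=1151, q=163
  k=4: a=3, p=3799, q=538
  k=5: a=1, p=4950, q=701
  k=6: a=19, p=97849, q=13857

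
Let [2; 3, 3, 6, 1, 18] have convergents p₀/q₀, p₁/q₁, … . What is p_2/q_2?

23/10

Using pₖ = aₖpₖ₋₁ + pₖ₋₂, qₖ = aₖqₖ₋₁ + qₖ₋₂ (with p₋₁=1, p₋₂=0, q₋₁=0, q₋₂=1):
  k=0: a=2, p=2, q=1
  k=1: a=3, p=7, q=3
  k=2: a=3, p=23, q=10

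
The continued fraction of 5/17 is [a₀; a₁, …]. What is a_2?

2

5 = 0·17 + 5   →  a_0 = 0
17 = 3·5 + 2   →  a_1 = 3
5 = 2·2 + 1   →  a_2 = 2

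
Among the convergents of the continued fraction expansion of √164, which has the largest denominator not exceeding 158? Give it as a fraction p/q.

1652/129

√164 = [12; 1, 4, 6, 4, 1, 24, …] (period length 6).
Convergents:
  p_0/q_0 = 12/1
  p_1/q_1 = 13/1
  p_2/q_2 = 64/5
  p_3/q_3 = 397/31
  p_4/q_4 = 1652/129
  p_5/q_5 = 2049/160
q_4 = 129 ≤ 158 < 160 = q_5, so the answer is 1652/129.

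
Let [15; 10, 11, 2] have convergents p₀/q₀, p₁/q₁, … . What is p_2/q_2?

1676/111

Using pₖ = aₖpₖ₋₁ + pₖ₋₂, qₖ = aₖqₖ₋₁ + qₖ₋₂ (with p₋₁=1, p₋₂=0, q₋₁=0, q₋₂=1):
  k=0: a=15, p=15, q=1
  k=1: a=10, p=151, q=10
  k=2: a=11, p=1676, q=111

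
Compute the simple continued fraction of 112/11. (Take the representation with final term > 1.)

112 = 10*11 + 2
11 = 5*2 + 1
2 = 2*1 + 0  (stop)
So 112/11 = [10; 5, 2].

[10; 5, 2]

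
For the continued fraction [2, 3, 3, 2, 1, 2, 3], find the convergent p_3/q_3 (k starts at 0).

Using pₖ = aₖpₖ₋₁ + pₖ₋₂, qₖ = aₖqₖ₋₁ + qₖ₋₂ (with p₋₁=1, p₋₂=0, q₋₁=0, q₋₂=1):
  k=0: a=2, p=2, q=1
  k=1: a=3, p=7, q=3
  k=2: a=3, p=23, q=10
  k=3: a=2, p=53, q=23

53/23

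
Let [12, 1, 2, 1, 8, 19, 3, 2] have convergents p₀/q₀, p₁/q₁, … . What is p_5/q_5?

Using pₖ = aₖpₖ₋₁ + pₖ₋₂, qₖ = aₖqₖ₋₁ + qₖ₋₂ (with p₋₁=1, p₋₂=0, q₋₁=0, q₋₂=1):
  k=0: a=12, p=12, q=1
  k=1: a=1, p=13, q=1
  k=2: a=2, p=38, q=3
  k=3: a=1, p=51, q=4
  k=4: a=8, p=446, q=35
  k=5: a=19, p=8525, q=669

8525/669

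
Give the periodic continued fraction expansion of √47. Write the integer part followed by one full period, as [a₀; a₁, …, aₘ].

[6; 1, 5, 1, 12]

a₀ = ⌊√47⌋ = 6.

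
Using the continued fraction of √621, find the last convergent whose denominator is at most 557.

7775/312

√621 = [24; 1, 11, 2, 11, 1, 48, …] (period length 6).
Convergents:
  p_0/q_0 = 24/1
  p_1/q_1 = 25/1
  p_2/q_2 = 299/12
  p_3/q_3 = 623/25
  p_4/q_4 = 7152/287
  p_5/q_5 = 7775/312
  p_6/q_6 = 380352/15263
q_5 = 312 ≤ 557 < 15263 = q_6, so the answer is 7775/312.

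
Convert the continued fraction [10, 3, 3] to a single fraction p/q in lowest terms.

Using pₖ = aₖpₖ₋₁ + pₖ₋₂ and qₖ = aₖqₖ₋₁ + qₖ₋₂:
  k=0: a=10, p=10, q=1
  k=1: a=3, p=31, q=3
  k=2: a=3, p=103, q=10

103/10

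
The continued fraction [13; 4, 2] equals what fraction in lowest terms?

Fold from the inside: start with 2/1.
  4 + 1/2 = 9/2
  13 + 2/9 = 119/9

119/9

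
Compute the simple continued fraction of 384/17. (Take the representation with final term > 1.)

384 = 22·17 + 10
17 = 1·10 + 7
10 = 1·7 + 3
7 = 2·3 + 1
3 = 3·1 + 0  (stop)
So 384/17 = [22; 1, 1, 2, 3].

[22; 1, 1, 2, 3]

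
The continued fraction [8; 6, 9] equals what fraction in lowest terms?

Using pₖ = aₖpₖ₋₁ + pₖ₋₂ and qₖ = aₖqₖ₋₁ + qₖ₋₂:
  k=0: a=8, p=8, q=1
  k=1: a=6, p=49, q=6
  k=2: a=9, p=449, q=55

449/55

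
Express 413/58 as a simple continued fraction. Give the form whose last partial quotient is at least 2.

413 = 7×58 + 7
58 = 8×7 + 2
7 = 3×2 + 1
2 = 2×1 + 0  (stop)
So 413/58 = [7; 8, 3, 2].

[7; 8, 3, 2]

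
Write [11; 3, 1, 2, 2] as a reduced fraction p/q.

293/26

Fold from the inside: start with 2/1.
  2 + 1/2 = 5/2
  1 + 2/5 = 7/5
  3 + 5/7 = 26/7
  11 + 7/26 = 293/26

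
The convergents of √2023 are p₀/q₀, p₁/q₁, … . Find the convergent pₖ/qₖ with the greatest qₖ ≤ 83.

√2023 = [44; 1, 43, 1, 88, …] (period length 4).
Convergents:
  p_0/q_0 = 44/1
  p_1/q_1 = 45/1
  p_2/q_2 = 1979/44
  p_3/q_3 = 2024/45
  p_4/q_4 = 180091/4004
q_3 = 45 ≤ 83 < 4004 = q_4, so the answer is 2024/45.

2024/45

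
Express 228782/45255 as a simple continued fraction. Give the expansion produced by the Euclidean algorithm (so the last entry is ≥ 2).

228782 = 5*45255 + 2507
45255 = 18*2507 + 129
2507 = 19*129 + 56
129 = 2*56 + 17
56 = 3*17 + 5
17 = 3*5 + 2
5 = 2*2 + 1
2 = 2*1 + 0  (stop)
So 228782/45255 = [5; 18, 19, 2, 3, 3, 2, 2].

[5; 18, 19, 2, 3, 3, 2, 2]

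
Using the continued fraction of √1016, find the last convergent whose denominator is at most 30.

√1016 = [31; 1, 6, 1, 62, …] (period length 4).
Convergents:
  p_0/q_0 = 31/1
  p_1/q_1 = 32/1
  p_2/q_2 = 223/7
  p_3/q_3 = 255/8
  p_4/q_4 = 16033/503
q_3 = 8 ≤ 30 < 503 = q_4, so the answer is 255/8.

255/8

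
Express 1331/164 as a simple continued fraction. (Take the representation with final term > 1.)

[8; 8, 1, 1, 1, 2, 2]

1331 = 8*164 + 19
164 = 8*19 + 12
19 = 1*12 + 7
12 = 1*7 + 5
7 = 1*5 + 2
5 = 2*2 + 1
2 = 2*1 + 0  (stop)
So 1331/164 = [8; 8, 1, 1, 1, 2, 2].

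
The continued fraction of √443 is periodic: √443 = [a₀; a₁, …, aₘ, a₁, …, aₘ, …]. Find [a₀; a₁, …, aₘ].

[21; 21, 42]

a₀ = ⌊√443⌋ = 21.
With m₀=0, d₀=1 and mₖ₊₁ = dₖaₖ − mₖ, dₖ₊₁ = (n − mₖ₊₁²)/dₖ, aₖ₊₁ = ⌊(a₀+mₖ₊₁)/dₖ₊₁⌋:
  k=1: m=21, d=2, a=21
  k=2: m=21, d=1, a=42
d=1 and a=2a₀=42 at k=2, so the next step gives (m, d) = (21, 2) again — its k=1 value — and the period has length 2.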